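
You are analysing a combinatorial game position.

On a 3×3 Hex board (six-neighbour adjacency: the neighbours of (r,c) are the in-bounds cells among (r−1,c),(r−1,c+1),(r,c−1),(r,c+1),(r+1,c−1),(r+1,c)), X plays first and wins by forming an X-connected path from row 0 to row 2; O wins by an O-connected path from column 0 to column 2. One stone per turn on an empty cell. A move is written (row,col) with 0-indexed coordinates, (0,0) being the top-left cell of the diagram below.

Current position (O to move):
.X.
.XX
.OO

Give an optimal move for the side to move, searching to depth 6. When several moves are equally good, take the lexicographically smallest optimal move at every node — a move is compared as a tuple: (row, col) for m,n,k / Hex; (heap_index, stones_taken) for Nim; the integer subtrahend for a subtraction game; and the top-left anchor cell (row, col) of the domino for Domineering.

p1 O@[.X./.XX/.OO]: (0,0)[OX./.XX/.OO]-1 (0,2)[.XO/.XX/.OO]-1 (1,0)[.X./OXX/.OO]-1 (2,0)[.X./.XX/OOO]+1*
p2 X@[.X./.XX/OOO] terminal -1; root [.X./.XX/.OO] d6

O's best at [.X./.XX/.OO]: (2,0)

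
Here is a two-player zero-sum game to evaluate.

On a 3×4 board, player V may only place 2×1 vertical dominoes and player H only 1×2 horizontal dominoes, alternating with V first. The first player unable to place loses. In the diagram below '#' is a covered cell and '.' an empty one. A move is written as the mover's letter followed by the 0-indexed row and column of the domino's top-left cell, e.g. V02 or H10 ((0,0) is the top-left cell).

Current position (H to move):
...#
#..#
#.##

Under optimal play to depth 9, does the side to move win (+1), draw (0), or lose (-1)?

value(...#/#..#/#.##, H) = +1

ply 1, H at ...#/#..#/#.## | H00=-1→##.#/#..#/#.##; H01=-1→.###/#..#/#.##; H11=+1→...#/####/#.##*
ply 2: ...#/####/#.## is terminal -1 (V); from ...#/#..#/#.## depth 9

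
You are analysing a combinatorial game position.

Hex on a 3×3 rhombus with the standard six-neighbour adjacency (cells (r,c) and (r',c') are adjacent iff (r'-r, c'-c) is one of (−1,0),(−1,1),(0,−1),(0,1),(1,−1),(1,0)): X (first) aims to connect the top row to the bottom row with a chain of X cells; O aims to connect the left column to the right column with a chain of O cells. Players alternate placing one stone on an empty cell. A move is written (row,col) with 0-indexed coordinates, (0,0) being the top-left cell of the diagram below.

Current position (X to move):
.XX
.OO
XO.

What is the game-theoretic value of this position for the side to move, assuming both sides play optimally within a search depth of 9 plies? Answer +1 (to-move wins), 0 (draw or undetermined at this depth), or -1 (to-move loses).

ply 1, X at .XX/.OO/XO. | (0,0)=-1→XXX/.OO/XO.; (1,0)=+1→.XX/XOO/XO.*; (2,2)=-1→.XX/.OO/XOX
ply 2: .XX/XOO/XO. is terminal -1 (O); from .XX/.OO/XO. depth 9

value(.XX/.OO/XO., X) = +1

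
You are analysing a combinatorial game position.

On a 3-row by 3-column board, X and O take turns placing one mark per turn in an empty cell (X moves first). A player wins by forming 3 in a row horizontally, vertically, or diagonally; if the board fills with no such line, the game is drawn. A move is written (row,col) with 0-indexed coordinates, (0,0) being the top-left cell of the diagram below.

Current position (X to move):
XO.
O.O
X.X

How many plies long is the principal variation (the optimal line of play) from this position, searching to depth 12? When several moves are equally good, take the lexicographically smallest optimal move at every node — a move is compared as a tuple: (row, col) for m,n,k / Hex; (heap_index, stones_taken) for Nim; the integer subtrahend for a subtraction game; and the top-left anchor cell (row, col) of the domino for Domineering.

PV length from [XO./O.O/X.X]: 1 ply

p1 X@[XO./O.O/X.X]: (0,2)[XOX/O.O/X.X]-1 (1,1)[XO./OXO/X.X]+1* (2,1)[XO./O.O/XXX]+1
p2 O@[XO./OXO/X.X] terminal -1; root [XO./O.O/X.X] d12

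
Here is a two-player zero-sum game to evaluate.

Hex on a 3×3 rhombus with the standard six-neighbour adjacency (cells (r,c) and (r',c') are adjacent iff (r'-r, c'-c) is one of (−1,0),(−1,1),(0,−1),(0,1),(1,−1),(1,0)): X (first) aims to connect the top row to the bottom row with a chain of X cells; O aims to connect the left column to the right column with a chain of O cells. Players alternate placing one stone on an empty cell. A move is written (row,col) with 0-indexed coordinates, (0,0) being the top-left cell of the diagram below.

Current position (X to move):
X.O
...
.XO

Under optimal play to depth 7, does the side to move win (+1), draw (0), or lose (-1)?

value(X.O/.../.XO, X) = +1

p1 X@[X.O/.../.XO]: (0,1)[XXO/.../.XO]-1 (1,0)[X.O/X../.XO]+1* (1,1)[X.O/.X./.XO]+1 (1,2)[X.O/..X/.XO]-1 (2,0)[X.O/.../XXO]-1
p2 O@[X.O/X../.XO]: (0,1)[XOO/X../.XO]-1* (1,1)[X.O/XO./.XO]-1 (1,2)[X.O/X.O/.XO]-1 (2,0)[X.O/X../OXO]-1
p3 X@[XOO/X../.XO]: (1,1)[XOO/XX./.XO]+1* (1,2)[XOO/X.X/.XO]+1 (2,0)[XOO/X../XXO]+1
p4 O@[XOO/XX./.XO] terminal -1; root [X.O/.../.XO] d7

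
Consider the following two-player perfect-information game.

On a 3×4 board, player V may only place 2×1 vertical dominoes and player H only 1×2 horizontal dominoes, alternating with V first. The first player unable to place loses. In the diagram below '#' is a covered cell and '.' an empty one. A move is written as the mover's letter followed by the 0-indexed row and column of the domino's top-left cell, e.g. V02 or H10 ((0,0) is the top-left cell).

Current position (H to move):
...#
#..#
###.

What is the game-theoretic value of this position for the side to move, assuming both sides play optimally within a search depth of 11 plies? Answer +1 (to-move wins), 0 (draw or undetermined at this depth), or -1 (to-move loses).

value(...#/#..#/###., H) = +1

p1 H@[...#/#..#/###.]: H00[##.#/#..#/###.]-1 H01[.###/#..#/###.]+1* H11[...#/####/###.]+1
p2 V@[.###/#..#/###.] terminal -1; root [...#/#..#/###.] d11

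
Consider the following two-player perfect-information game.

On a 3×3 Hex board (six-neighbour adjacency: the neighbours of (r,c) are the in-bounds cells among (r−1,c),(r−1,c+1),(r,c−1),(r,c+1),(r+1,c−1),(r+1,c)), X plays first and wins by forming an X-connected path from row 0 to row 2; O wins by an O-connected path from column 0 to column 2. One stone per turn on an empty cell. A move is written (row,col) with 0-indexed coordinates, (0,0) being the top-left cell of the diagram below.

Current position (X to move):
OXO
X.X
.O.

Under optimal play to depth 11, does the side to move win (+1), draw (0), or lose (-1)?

p1 X@[OXO/X.X/.O.]: (1,1)[OXO/XXX/.O.]+1* (2,0)[OXO/X.X/XO.]+1 (2,2)[OXO/X.X/.OX]+1
p2 O@[OXO/XXX/.O.]: (2,0)[OXO/XXX/OO.]-1* (2,2)[OXO/XXX/.OO]-1
p3 X@[OXO/XXX/OO.]: (2,2)[OXO/XXX/OOX]+1*
p4 O@[OXO/XXX/OOX] terminal -1; root [OXO/X.X/.O.] d11

value(OXO/X.X/.O., X) = +1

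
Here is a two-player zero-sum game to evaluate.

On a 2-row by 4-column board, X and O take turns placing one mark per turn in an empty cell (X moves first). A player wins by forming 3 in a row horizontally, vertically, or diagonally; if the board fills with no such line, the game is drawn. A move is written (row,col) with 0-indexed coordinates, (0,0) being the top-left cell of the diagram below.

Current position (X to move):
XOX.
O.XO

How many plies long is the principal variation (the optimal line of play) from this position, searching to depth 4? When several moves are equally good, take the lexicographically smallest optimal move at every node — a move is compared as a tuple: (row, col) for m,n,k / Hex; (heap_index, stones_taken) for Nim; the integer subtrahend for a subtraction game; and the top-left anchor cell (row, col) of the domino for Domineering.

[XOX./O.XO] X move#1: (0,3):+0/XOXX/O.XO*, (1,1):+0/XOX./OXXO
[XOXX/O.XO] O move#2: (1,1):+0/XOXX/OOXO*
[XOXX/OOXO] end (terminal +0, X#3); searched XOX./O.XO to 4

PV length from [XOX./O.XO]: 2 plies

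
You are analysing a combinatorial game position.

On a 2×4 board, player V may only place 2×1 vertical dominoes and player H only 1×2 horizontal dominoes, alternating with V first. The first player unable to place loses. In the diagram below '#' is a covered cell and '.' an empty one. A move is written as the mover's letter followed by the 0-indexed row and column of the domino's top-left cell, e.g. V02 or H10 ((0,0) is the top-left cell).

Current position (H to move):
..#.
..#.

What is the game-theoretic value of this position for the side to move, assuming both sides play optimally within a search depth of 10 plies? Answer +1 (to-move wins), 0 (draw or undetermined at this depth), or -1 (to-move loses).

p1 H@[..#./..#.]: H00[###./..#.]+1* H10[..#./###.]+1
p2 V@[###./..#.]: V03[####/..##]-1*
p3 H@[####/..##]: H10[####/####]+1*
p4 V@[####/####] terminal -1; root [..#./..#.] d10

value(..#./..#., H) = +1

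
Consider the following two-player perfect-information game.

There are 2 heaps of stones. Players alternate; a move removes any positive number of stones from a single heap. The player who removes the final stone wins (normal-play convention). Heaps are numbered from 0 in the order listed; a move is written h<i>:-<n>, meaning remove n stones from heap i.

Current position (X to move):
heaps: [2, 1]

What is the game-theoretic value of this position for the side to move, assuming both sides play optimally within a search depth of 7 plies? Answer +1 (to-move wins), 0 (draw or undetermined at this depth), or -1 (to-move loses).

ply 1, X at (2,1) | h0:-1=+1→(1,1)*; h0:-2=-1→(0,1); h1:-1=-1→(2,0)
ply 2, O at (1,1) | h0:-1=-1→(0,1)*; h1:-1=-1→(1,0)
ply 3, X at (0,1) | h1:-1=+1→(0,0)*
ply 4: (0,0) is terminal -1 (O); from (2,1) depth 7

value((2,1), X) = +1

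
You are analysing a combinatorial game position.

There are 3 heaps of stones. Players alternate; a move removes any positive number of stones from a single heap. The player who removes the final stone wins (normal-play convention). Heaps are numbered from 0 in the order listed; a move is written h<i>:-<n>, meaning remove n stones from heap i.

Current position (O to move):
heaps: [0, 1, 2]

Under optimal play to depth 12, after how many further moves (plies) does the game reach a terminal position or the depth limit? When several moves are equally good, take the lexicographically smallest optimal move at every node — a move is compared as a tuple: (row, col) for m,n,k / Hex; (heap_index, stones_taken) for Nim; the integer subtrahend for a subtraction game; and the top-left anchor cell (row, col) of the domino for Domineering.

ply 1, O at (0,1,2) | h1:-1=-1→(0,0,2); h2:-1=+1→(0,1,1)*; h2:-2=-1→(0,1,0)
ply 2, X at (0,1,1) | h1:-1=-1→(0,0,1)*; h2:-1=-1→(0,1,0)
ply 3, O at (0,0,1) | h2:-1=+1→(0,0,0)*
ply 4: (0,0,0) is terminal -1 (X); from (0,1,2) depth 12

PV length from [(0,1,2)]: 3 plies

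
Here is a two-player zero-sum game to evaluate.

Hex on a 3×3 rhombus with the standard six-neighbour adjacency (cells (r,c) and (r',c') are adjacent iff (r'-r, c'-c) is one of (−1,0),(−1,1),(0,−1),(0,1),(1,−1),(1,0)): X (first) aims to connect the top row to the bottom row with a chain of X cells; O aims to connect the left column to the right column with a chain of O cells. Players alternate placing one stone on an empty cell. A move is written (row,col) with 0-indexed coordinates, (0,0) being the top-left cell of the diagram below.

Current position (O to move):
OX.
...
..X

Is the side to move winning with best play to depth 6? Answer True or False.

O winning at [OX./.../..X]: True

p1 O@[OX./.../..X]: (0,2)[OXO/.../..X]-1 (1,0)[OX./O../..X]-1 (1,1)[OX./.O./..X]+1* (1,2)[OX./..O/..X]-1 (2,0)[OX./.../O.X]-1 (2,1)[OX./.../.OX]-1
p2 X@[OX./.O./..X]: (0,2)[OXX/.O./..X]-1* (1,0)[OX./XO./..X]-1 (1,2)[OX./.OX/..X]-1 (2,0)[OX./.O./X.X]-1 (2,1)[OX./.O./.XX]-1
p3 O@[OXX/.O./..X]: (1,0)[OXX/OO./..X]-1 (1,2)[OXX/.OO/..X]+1* (2,0)[OXX/.O./O.X]-1 (2,1)[OXX/.O./.OX]-1
p4 X@[OXX/.OO/..X]: (1,0)[OXX/XOO/..X]-1* (2,0)[OXX/.OO/X.X]-1 (2,1)[OXX/.OO/.XX]-1
p5 O@[OXX/XOO/..X]: (2,0)[OXX/XOO/O.X]+1* (2,1)[OXX/XOO/.OX]-1
p6 X@[OXX/XOO/O.X] terminal -1; root [OX./.../..X] d6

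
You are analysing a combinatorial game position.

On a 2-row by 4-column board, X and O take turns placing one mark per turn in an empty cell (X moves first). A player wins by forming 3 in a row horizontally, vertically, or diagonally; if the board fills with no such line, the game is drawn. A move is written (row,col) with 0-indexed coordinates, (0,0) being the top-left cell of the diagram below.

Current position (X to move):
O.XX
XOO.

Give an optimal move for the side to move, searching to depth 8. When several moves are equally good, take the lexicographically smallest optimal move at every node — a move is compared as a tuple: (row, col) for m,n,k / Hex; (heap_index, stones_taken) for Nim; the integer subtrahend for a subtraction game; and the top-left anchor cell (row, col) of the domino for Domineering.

X's best at [O.XX/XOO.]: (0,1)

p1 X@[O.XX/XOO.]: (0,1)[OXXX/XOO.]+1* (1,3)[O.XX/XOOX]+0
p2 O@[OXXX/XOO.] terminal -1; root [O.XX/XOO.] d8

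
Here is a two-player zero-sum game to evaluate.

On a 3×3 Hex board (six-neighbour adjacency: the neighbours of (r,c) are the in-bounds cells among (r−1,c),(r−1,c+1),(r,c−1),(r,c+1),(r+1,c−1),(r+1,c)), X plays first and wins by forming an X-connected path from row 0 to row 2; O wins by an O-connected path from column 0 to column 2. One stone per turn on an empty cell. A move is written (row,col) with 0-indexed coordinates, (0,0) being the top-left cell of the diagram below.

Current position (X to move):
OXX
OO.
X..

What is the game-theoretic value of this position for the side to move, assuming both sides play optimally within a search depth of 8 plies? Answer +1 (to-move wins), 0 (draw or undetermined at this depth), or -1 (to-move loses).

value(OXX/OO./X.., X) = +1

ply 1, X at OXX/OO./X.. | (1,2)=+1→OXX/OOX/X..*; (2,1)=-1→OXX/OO./XX.; (2,2)=-1→OXX/OO./X.X
ply 2, O at OXX/OOX/X.. | (2,1)=-1→OXX/OOX/XO.*; (2,2)=-1→OXX/OOX/X.O
ply 3, X at OXX/OOX/XO. | (2,2)=+1→OXX/OOX/XOX*
ply 4: OXX/OOX/XOX is terminal -1 (O); from OXX/OO./X.. depth 8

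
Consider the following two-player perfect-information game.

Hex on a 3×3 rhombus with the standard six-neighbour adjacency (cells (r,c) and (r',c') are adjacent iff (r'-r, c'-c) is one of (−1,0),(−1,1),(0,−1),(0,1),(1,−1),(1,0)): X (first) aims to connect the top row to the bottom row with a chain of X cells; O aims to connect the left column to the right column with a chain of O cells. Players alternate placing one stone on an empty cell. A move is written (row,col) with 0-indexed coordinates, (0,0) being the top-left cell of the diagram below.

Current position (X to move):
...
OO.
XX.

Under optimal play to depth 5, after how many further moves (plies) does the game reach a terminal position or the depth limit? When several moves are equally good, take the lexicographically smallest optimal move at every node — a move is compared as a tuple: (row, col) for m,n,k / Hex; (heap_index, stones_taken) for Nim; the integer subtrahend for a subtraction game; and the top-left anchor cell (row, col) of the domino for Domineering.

PV length from [.../OO./XX.]: 4 plies

[.../OO./XX.] X move#1: (0,0):-1/X../OO./XX.*, (0,1):-1/.X./OO./XX., (0,2):-1/..X/OO./XX., (1,2):-1/.../OOX/XX., (2,2):-1/.../OO./XXX
[X../OO./XX.] O move#2: (0,1):+1/XO./OO./XX.*, (0,2):+1/X.O/OO./XX., (1,2):+1/X../OOO/XX., (2,2):+1/X../OO./XXO
[XO./OO./XX.] X move#3: (0,2):-1/XOX/OO./XX.*, (1,2):-1/XO./OOX/XX., (2,2):-1/XO./OO./XXX
[XOX/OO./XX.] O move#4: (1,2):+1/XOX/OOO/XX.*, (2,2):-1/XOX/OO./XXO
[XOX/OOO/XX.] end (terminal -1, X#5); searched .../OO./XX. to 5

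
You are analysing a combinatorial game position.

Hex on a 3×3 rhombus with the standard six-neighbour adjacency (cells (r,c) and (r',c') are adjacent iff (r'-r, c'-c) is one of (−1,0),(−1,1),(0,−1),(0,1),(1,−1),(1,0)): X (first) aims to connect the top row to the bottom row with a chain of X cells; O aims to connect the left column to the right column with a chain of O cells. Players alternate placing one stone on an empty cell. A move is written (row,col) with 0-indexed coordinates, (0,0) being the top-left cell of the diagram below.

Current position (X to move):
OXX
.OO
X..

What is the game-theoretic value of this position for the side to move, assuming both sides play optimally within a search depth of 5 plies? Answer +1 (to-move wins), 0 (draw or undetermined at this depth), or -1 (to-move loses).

value(OXX/.OO/X.., X) = +1

ply 1, X at OXX/.OO/X.. | (1,0)=+1→OXX/XOO/X..*; (2,1)=-1→OXX/.OO/XX.; (2,2)=-1→OXX/.OO/X.X
ply 2: OXX/XOO/X.. is terminal -1 (O); from OXX/.OO/X.. depth 5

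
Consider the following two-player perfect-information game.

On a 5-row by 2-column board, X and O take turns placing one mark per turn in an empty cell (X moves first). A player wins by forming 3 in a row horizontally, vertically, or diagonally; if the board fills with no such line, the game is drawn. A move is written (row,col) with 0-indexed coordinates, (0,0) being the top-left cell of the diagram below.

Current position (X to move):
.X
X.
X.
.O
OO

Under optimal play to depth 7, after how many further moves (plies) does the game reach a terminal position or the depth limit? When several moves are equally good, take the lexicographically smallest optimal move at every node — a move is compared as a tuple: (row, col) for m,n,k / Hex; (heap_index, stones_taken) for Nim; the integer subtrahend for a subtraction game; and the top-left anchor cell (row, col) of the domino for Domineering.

PV length from [.X/X./X./.O/OO]: 1 ply

ply 1, X at .X/X./X./.O/OO | (0,0)=+1→XX/X./X./.O/OO*; (1,1)=-1→.X/XX/X./.O/OO; (2,1)=+1→.X/X./XX/.O/OO; (3,0)=+1→.X/X./X./XO/OO
ply 2: XX/X./X./.O/OO is terminal -1 (O); from .X/X./X./.O/OO depth 7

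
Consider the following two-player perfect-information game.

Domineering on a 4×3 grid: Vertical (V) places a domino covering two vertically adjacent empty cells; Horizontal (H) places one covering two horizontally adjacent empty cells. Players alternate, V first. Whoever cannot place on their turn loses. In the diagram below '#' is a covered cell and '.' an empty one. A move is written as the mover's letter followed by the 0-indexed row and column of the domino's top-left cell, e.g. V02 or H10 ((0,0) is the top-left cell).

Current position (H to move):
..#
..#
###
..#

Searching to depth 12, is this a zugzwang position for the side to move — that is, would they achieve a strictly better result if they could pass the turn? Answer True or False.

zugzwang(..#/..#/###/..#, H) = False

ply 1, H at ..#/..#/###/..# | H00=+1→###/..#/###/..#*; H10=+1→..#/###/###/..#; H30=-1→..#/..#/###/###
ply 2: ###/..#/###/..# is terminal -1 (V); from ..#/..#/###/..# depth 12
suppose H passes — search the same position with V to move:
pass> ply 1, V at ..#/..#/###/..# | V00=+1→#.#/#.#/###/..#*; V01=+1→.##/.##/###/..#
pass> ply 2, H at #.#/#.#/###/..# | H30=-1→#.#/#.#/###/###*
pass> ply 3, V at #.#/#.#/###/### | V01=+1→###/###/###/###*
pass> ply 4: ###/###/###/### is terminal -1 (H); from ..#/..#/###/..# depth 12
for H: play +1, pass -1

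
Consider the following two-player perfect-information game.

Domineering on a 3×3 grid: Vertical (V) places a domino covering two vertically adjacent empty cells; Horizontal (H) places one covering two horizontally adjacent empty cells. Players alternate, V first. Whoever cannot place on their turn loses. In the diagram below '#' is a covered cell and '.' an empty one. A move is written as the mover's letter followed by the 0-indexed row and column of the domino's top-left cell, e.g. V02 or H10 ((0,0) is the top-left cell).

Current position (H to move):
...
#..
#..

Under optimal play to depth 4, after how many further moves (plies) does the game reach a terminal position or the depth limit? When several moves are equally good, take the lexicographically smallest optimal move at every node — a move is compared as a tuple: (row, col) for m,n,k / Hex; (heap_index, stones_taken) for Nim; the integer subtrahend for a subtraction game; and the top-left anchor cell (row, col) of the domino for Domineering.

[.../#../#..] H move#1: H00:-1/##./#../#.., H01:-1/.##/#../#.., H11:+1/.../###/#..*, H21:-1/.../#../###
[.../###/#..] end (terminal -1, V#2); searched .../#../#.. to 4

PV length from [.../#../#..]: 1 ply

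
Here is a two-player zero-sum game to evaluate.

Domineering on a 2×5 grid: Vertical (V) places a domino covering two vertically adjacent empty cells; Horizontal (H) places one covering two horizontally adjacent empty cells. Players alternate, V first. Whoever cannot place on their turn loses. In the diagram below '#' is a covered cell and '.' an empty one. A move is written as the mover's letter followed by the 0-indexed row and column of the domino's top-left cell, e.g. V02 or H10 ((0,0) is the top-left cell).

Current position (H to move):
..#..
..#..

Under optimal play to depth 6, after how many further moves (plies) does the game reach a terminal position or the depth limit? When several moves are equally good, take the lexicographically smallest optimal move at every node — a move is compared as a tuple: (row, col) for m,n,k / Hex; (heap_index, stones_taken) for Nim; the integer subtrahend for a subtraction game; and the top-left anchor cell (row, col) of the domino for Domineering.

ply 1, H at ..#../..#.. | H00=-1→###../..#..*; H03=-1→..###/..#..; H10=-1→..#../###..; H13=-1→..#../..###
ply 2, V at ###../..#.. | V03=+1→####./..##.*; V04=+1→###.#/..#.#
ply 3, H at ####./..##. | H10=-1→####./####.*
ply 4, V at ####./####. | V04=+1→#####/#####*
ply 5: #####/##### is terminal -1 (H); from ..#../..#.. depth 6

PV length from [..#../..#..]: 4 plies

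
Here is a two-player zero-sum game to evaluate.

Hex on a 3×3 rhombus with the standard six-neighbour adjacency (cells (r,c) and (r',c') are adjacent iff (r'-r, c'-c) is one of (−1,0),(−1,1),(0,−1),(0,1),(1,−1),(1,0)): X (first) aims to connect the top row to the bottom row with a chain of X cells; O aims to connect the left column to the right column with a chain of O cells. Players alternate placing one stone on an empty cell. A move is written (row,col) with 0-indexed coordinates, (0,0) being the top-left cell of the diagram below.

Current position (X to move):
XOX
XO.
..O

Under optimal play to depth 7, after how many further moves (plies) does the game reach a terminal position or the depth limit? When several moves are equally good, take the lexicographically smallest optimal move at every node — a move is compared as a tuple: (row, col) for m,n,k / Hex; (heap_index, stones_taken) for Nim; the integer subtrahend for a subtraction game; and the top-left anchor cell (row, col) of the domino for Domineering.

PV length from [XOX/XO./..O]: 3 plies

[XOX/XO./..O] X move#1: (1,2):+1/XOX/XOX/..O*, (2,0):+1/XOX/XO./X.O, (2,1):+1/XOX/XO./.XO
[XOX/XOX/..O] O move#2: (2,0):-1/XOX/XOX/O.O*, (2,1):-1/XOX/XOX/.OO
[XOX/XOX/O.O] X move#3: (2,1):+1/XOX/XOX/OXO*
[XOX/XOX/OXO] end (terminal -1, O#4); searched XOX/XO./..O to 7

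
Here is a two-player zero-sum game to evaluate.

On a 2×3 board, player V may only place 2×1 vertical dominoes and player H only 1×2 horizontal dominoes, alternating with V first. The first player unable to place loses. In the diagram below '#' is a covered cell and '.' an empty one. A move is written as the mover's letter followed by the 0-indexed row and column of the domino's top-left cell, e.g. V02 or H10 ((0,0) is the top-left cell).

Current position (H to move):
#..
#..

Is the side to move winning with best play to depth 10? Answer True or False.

H winning at [#../#..]: True

ply 1, H at #../#.. | H01=+1→###/#..*; H11=+1→#../###
ply 2: ###/#.. is terminal -1 (V); from #../#.. depth 10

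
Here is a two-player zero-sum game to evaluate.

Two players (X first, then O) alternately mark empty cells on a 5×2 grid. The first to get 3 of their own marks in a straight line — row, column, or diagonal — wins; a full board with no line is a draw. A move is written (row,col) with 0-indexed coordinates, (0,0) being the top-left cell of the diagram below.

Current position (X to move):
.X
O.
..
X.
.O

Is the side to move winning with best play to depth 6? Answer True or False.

X winning at [.X/O./../X./.O]: False

ply 1, X at .X/O./../X./.O | (0,0)=+0→XX/O./../X./.O*; (1,1)=+0→.X/OX/../X./.O; (2,0)=+0→.X/O./X./X./.O; (2,1)=+0→.X/O./.X/X./.O; (3,1)=+0→.X/O./../XX/.O; (4,0)=+0→.X/O./../X./XO
ply 2, O at XX/O./../X./.O | (1,1)=+0→XX/OO/../X./.O*; (2,0)=+0→XX/O./O./X./.O; (2,1)=+0→XX/O./.O/X./.O; (3,1)=+0→XX/O./../XO/.O; (4,0)=+0→XX/O./../X./OO
ply 3, X at XX/OO/../X./.O | (2,0)=+0→XX/OO/X./X./.O*; (2,1)=+0→XX/OO/.X/X./.O; (3,1)=+0→XX/OO/../XX/.O; (4,0)=+0→XX/OO/../X./XO
ply 4, O at XX/OO/X./X./.O | (2,1)=-1→XX/OO/XO/X./.O; (3,1)=-1→XX/OO/X./XO/.O; (4,0)=+0→XX/OO/X./X./OO*
ply 5, X at XX/OO/X./X./OO | (2,1)=+0→XX/OO/XX/X./OO*; (3,1)=+0→XX/OO/X./XX/OO
ply 6, O at XX/OO/XX/X./OO | (3,1)=+0→XX/OO/XX/XO/OO*
ply 7: XX/OO/XX/XO/OO is terminal +0 (X); from .X/O./../X./.O depth 6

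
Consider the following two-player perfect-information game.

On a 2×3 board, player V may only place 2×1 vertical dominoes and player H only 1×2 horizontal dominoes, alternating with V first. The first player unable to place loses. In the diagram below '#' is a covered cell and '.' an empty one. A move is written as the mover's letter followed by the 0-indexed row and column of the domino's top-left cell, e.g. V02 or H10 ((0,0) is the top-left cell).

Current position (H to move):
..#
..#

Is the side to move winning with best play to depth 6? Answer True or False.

[..#/..#] H move#1: H00:+1/###/..#*, H10:+1/..#/###
[###/..#] end (terminal -1, V#2); searched ..#/..# to 6

H winning at [..#/..#]: True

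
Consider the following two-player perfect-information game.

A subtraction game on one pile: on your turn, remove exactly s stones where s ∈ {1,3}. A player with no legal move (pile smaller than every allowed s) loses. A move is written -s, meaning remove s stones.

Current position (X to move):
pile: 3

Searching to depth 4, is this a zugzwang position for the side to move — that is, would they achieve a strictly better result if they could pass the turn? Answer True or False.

[3] X move#1: -1:+1/2*, -3:+1/0
[2] O move#2: -1:-1/1*
[1] X move#3: -1:+1/0*
[0] end (terminal -1, O#4); searched 3 to 4
if X skipped the turn, O would face:
~ [3] O move#1: -1:+1/2*, -3:+1/0
~ [2] X move#2: -1:-1/1*
~ [1] O move#3: -1:+1/0*
~ [0] end (terminal -1, X#4); searched 3 to 4
compare (X): move=+1 vs pass=-1

zugzwang(3, X) = False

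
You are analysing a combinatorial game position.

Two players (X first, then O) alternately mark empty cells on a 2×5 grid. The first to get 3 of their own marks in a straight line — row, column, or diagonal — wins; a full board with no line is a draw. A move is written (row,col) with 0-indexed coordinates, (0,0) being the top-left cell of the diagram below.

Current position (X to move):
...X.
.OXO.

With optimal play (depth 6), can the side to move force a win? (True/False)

[...X./.OXO.] X move#1: (0,0):+0/X..X./.OXO., (0,1):+0/.X.X./.OXO., (0,2):+1/..XX./.OXO.*, (0,4):+0/...XX/.OXO., (1,0):+0/...X./XOXO., (1,4):+0/...X./.OXOX
[..XX./.OXO.] O move#2: (0,0):-1/O.XX./.OXO.*, (0,1):-1/.OXX./.OXO., (0,4):-1/..XXO/.OXO., (1,0):-1/..XX./OOXO., (1,4):-1/..XX./.OXOO
[O.XX./.OXO.] X move#3: (0,1):+1/OXXX./.OXO.*, (0,4):+1/O.XXX/.OXO., (1,0):+1/O.XX./XOXO., (1,4):+1/O.XX./.OXOX
[OXXX./.OXO.] end (terminal -1, O#4); searched ...X./.OXO. to 6

X winning at [...X./.OXO.]: True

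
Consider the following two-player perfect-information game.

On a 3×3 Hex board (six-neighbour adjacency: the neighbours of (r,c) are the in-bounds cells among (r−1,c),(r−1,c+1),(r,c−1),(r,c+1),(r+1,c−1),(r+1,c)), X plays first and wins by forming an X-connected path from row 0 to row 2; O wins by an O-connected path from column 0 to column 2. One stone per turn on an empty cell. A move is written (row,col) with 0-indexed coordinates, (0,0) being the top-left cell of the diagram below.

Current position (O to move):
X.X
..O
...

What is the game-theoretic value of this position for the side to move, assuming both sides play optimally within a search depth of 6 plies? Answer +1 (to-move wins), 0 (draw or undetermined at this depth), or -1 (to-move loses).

value(X.X/..O/..., O) = +1

[X.X/..O/...] O move#1: (0,1):-1/XOX/..O/..., (1,0):-1/X.X/O.O/..., (1,1):+1/X.X/.OO/...*, (2,0):+1/X.X/..O/O.., (2,1):-1/X.X/..O/.O., (2,2):-1/X.X/..O/..O
[X.X/.OO/...] X move#2: (0,1):-1/XXX/.OO/...*, (1,0):-1/X.X/XOO/..., (2,0):-1/X.X/.OO/X.., (2,1):-1/X.X/.OO/.X., (2,2):-1/X.X/.OO/..X
[XXX/.OO/...] O move#3: (1,0):+1/XXX/OOO/...*, (2,0):+1/XXX/.OO/O.., (2,1):+1/XXX/.OO/.O., (2,2):+1/XXX/.OO/..O
[XXX/OOO/...] end (terminal -1, X#4); searched X.X/..O/... to 6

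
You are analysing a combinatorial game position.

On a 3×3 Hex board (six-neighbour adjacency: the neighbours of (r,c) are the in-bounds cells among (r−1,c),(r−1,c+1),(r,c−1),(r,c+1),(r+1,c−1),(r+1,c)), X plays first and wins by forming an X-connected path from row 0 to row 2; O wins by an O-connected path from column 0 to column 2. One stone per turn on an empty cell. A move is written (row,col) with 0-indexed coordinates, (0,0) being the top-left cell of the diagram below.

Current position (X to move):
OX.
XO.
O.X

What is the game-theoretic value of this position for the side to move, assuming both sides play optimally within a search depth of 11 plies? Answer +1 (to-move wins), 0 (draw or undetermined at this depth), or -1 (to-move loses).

p1 X@[OX./XO./O.X]: (0,2)[OXX/XO./O.X]-1* (1,2)[OX./XOX/O.X]-1 (2,1)[OX./XO./OXX]-1
p2 O@[OXX/XO./O.X]: (1,2)[OXX/XOO/O.X]+1* (2,1)[OXX/XO./OOX]-1
p3 X@[OXX/XOO/O.X] terminal -1; root [OX./XO./O.X] d11

value(OX./XO./O.X, X) = -1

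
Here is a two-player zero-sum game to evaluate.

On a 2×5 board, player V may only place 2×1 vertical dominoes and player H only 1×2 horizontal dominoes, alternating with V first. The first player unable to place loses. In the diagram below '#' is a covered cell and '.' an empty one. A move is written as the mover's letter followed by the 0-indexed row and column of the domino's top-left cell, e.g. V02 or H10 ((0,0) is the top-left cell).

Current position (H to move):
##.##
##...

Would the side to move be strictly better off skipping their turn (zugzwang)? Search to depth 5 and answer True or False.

ply 1, H at ##.##/##... | H12=+1→##.##/####.*; H13=-1→##.##/##.##
ply 2: ##.##/####. is terminal -1 (V); from ##.##/##... depth 5
suppose H passes — search the same position with V to move:
pass> ply 1, V at ##.##/##... | V02=-1→#####/###..*
pass> ply 2, H at #####/###.. | H13=+1→#####/#####*
pass> ply 3: #####/##### is terminal -1 (V); from ##.##/##... depth 5
for H: play +1, pass +1

zugzwang(##.##/##..., H) = False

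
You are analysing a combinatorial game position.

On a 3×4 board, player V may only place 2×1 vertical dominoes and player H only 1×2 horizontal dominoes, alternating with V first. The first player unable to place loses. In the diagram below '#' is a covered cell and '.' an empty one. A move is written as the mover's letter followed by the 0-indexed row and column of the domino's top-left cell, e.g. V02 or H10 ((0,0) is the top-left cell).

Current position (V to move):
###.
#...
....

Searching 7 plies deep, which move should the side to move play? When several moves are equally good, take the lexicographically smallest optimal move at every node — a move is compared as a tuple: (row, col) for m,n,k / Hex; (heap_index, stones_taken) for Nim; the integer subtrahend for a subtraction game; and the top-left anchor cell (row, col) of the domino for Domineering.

V's best at [###./#.../....]: V12

p1 V@[###./#.../....]: V03[####/#..#/....]-1 V11[###./##../.#..]-1 V12[###./#.#./..#.]+1* V13[###./#..#/...#]-1
p2 H@[###./#.#./..#.]: H20[###./#.#./###.]-1*
p3 V@[###./#.#./###.]: V03[####/#.##/###.]+1* V13[###./#.##/####]+1
p4 H@[####/#.##/###.] terminal -1; root [###./#.../....] d7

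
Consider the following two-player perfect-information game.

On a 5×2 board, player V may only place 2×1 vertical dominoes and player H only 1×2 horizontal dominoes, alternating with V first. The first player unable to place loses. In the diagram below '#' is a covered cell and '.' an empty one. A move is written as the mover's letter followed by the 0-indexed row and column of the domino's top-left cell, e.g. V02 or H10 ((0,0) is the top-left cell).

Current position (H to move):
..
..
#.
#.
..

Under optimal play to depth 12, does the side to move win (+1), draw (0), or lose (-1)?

[../../#./#./..] H move#1: H00:+1/##/../#./#./..*, H10:+1/../##/#./#./.., H40:-1/../../#./#./##
[##/../#./#./..] V move#2: V11:-1/##/.#/##/#./..*, V21:-1/##/../##/##/.., V31:-1/##/../#./##/.#
[##/.#/##/#./..] H move#3: H40:+1/##/.#/##/#./##*
[##/.#/##/#./##] end (terminal -1, V#4); searched ../../#./#./.. to 12

value(../../#./#./.., H) = +1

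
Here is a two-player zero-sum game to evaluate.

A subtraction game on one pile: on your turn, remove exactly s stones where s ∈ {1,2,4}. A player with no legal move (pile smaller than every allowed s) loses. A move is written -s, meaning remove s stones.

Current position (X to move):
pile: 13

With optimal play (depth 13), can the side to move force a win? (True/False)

[13] X move#1: -1:+1/12*, -2:-1/11, -4:+1/9
[12] O move#2: -1:-1/11*, -2:-1/10, -4:-1/8
[11] X move#3: -1:-1/10, -2:+1/9*, -4:-1/7
[9] O move#4: -1:-1/8*, -2:-1/7, -4:-1/5
[8] X move#5: -1:-1/7, -2:+1/6*, -4:-1/4
[6] O move#6: -1:-1/5*, -2:-1/4, -4:-1/2
[5] X move#7: -1:-1/4, -2:+1/3*, -4:-1/1
[3] O move#8: -1:-1/2*, -2:-1/1
[2] X move#9: -1:-1/1, -2:+1/0*
[0] end (terminal -1, O#10); searched 13 to 13

X winning at [13]: True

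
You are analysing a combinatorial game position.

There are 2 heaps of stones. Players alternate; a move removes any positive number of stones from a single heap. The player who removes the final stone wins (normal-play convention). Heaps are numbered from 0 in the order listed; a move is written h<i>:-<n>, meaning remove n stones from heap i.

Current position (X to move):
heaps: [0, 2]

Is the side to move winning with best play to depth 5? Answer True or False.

X winning at [(0,2)]: True

[(0,2)] X move#1: h1:-1:-1/(0,1), h1:-2:+1/(0,0)*
[(0,0)] end (terminal -1, O#2); searched (0,2) to 5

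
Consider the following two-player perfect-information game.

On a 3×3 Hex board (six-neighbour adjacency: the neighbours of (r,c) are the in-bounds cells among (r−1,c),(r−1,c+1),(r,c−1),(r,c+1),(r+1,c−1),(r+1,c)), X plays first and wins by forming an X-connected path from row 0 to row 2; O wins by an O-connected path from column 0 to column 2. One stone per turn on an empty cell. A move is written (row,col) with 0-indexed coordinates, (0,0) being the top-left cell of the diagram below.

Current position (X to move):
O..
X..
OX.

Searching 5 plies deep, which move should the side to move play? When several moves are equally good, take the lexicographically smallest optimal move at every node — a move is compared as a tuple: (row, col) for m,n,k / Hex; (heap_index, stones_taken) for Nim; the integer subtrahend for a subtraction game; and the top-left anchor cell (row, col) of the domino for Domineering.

ply 1, X at O../X../OX. | (0,1)=-1→OX./X../OX.; (0,2)=+1→O.X/X../OX.*; (1,1)=+1→O../XX./OX.; (1,2)=-1→O../X.X/OX.; (2,2)=-1→O../X../OXX
ply 2, O at O.X/X../OX. | (0,1)=-1→OOX/X../OX.*; (1,1)=-1→O.X/XO./OX.; (1,2)=-1→O.X/X.O/OX.; (2,2)=-1→O.X/X../OXO
ply 3, X at OOX/X../OX. | (1,1)=+1→OOX/XX./OX.*; (1,2)=+1→OOX/X.X/OX.; (2,2)=+1→OOX/X../OXX
ply 4: OOX/XX./OX. is terminal -1 (O); from O../X../OX. depth 5

X's best at [O../X../OX.]: (0,2)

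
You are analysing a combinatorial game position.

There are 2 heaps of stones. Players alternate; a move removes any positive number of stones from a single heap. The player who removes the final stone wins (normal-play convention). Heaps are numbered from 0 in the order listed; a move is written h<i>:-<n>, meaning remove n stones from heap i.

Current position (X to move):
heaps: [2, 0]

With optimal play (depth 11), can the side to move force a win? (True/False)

X winning at [(2,0)]: True

p1 X@[(2,0)]: h0:-1[(1,0)]-1 h0:-2[(0,0)]+1*
p2 O@[(0,0)] terminal -1; root [(2,0)] d11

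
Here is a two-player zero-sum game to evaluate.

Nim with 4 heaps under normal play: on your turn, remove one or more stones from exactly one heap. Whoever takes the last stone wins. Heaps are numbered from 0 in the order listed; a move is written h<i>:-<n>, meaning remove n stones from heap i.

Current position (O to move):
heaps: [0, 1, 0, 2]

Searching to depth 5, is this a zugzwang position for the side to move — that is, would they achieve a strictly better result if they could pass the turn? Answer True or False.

zugzwang((0,1,0,2), O) = False

p1 O@[(0,1,0,2)]: h1:-1[(0,0,0,2)]-1 h3:-1[(0,1,0,1)]+1* h3:-2[(0,1,0,0)]-1
p2 X@[(0,1,0,1)]: h1:-1[(0,0,0,1)]-1* h3:-1[(0,1,0,0)]-1
p3 O@[(0,0,0,1)]: h3:-1[(0,0,0,0)]+1*
p4 X@[(0,0,0,0)] terminal -1; root [(0,1,0,2)] d5
if O skipped the turn, X would face:
~ p1 X@[(0,1,0,2)]: h1:-1[(0,0,0,2)]-1 h3:-1[(0,1,0,1)]+1* h3:-2[(0,1,0,0)]-1
~ p2 O@[(0,1,0,1)]: h1:-1[(0,0,0,1)]-1* h3:-1[(0,1,0,0)]-1
~ p3 X@[(0,0,0,1)]: h3:-1[(0,0,0,0)]+1*
~ p4 O@[(0,0,0,0)] terminal -1; root [(0,1,0,2)] d5
compare (O): move=+1 vs pass=-1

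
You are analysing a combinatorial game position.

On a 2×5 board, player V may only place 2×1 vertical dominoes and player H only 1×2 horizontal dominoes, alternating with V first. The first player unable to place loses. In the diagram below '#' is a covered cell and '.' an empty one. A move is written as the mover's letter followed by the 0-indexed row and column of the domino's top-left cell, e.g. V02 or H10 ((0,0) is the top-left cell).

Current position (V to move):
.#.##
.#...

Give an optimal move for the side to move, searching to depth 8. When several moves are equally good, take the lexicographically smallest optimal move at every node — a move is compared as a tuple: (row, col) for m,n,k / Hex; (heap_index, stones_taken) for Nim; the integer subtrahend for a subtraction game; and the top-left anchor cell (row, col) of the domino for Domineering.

V's best at [.#.##/.#...]: V02

ply 1, V at .#.##/.#... | V00=-1→##.##/##...; V02=+1→.####/.##..*
ply 2, H at .####/.##.. | H13=-1→.####/.####*
ply 3, V at .####/.#### | V00=+1→#####/#####*
ply 4: #####/##### is terminal -1 (H); from .#.##/.#... depth 8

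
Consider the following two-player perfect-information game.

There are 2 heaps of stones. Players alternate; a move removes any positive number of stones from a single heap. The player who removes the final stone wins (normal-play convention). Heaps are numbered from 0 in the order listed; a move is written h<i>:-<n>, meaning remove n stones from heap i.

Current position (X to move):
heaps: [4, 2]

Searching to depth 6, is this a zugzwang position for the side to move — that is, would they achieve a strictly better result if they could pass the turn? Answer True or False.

[(4,2)] X move#1: h0:-1:-1/(3,2), h0:-2:+1/(2,2)*, h0:-3:-1/(1,2), h0:-4:-1/(0,2), h1:-1:-1/(4,1), h1:-2:-1/(4,0)
[(2,2)] O move#2: h0:-1:-1/(1,2)*, h0:-2:-1/(0,2), h1:-1:-1/(2,1), h1:-2:-1/(2,0)
[(1,2)] X move#3: h0:-1:-1/(0,2), h1:-1:+1/(1,1)*, h1:-2:-1/(1,0)
[(1,1)] O move#4: h0:-1:-1/(0,1)*, h1:-1:-1/(1,0)
[(0,1)] X move#5: h1:-1:+1/(0,0)*
[(0,0)] end (terminal -1, O#6); searched (4,2) to 6
pass branch (O moves first from the same position):
  | [(4,2)] O move#1: h0:-1:-1/(3,2), h0:-2:+1/(2,2)*, h0:-3:-1/(1,2), h0:-4:-1/(0,2), h1:-1:-1/(4,1), h1:-2:-1/(4,0)
  | [(2,2)] X move#2: h0:-1:-1/(1,2)*, h0:-2:-1/(0,2), h1:-1:-1/(2,1), h1:-2:-1/(2,0)
  | [(1,2)] O move#3: h0:-1:-1/(0,2), h1:-1:+1/(1,1)*, h1:-2:-1/(1,0)
  | [(1,1)] X move#4: h0:-1:-1/(0,1)*, h1:-1:-1/(1,0)
  | [(0,1)] O move#5: h1:-1:+1/(0,0)*
  | [(0,0)] end (terminal -1, X#6); searched (4,2) to 6
X moving scores +1; X passing scores -1

zugzwang((4,2), X) = False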